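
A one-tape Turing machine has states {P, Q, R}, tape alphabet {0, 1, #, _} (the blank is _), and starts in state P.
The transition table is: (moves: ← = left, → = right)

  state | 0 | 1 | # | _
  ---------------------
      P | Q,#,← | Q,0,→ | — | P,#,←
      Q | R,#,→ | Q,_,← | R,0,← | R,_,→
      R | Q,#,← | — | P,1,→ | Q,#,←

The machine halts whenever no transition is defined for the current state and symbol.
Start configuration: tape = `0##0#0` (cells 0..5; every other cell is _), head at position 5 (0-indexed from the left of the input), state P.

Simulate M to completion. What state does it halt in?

P

state=P head=5 tape=__0##0#[0]   (P,0)→(Q,#,←)
state=Q head=4 tape=__0##0[#]#   (Q,#)→(R,0,←)
state=R head=3 tape=__0##[0]0#   (R,0)→(Q,#,←)
state=Q head=2 tape=__0#[#]#0#   (Q,#)→(R,0,←)
state=R head=1 tape=__0[#]0#0#   (R,#)→(P,1,→)
state=P head=2 tape=__01[0]#0#   (P,0)→(Q,#,←)
state=Q head=1 tape=__0[1]##0#   (Q,1)→(Q,_,←)
state=Q head=0 tape=__[0]_##0#   (Q,0)→(R,#,→)
state=R head=1 tape=__#[_]##0#   (R,_)→(Q,#,←)
state=Q head=0 tape=__[#]###0#   (Q,#)→(R,0,←)
state=R head=-1 tape=_[_]0###0#   (R,_)→(Q,#,←)
state=Q head=-2 tape=[_]#0###0#   (Q,_)→(R,_,→)
state=R head=-1 tape=_[#]0###0#   (R,#)→(P,1,→)
state=P head=0 tape=_1[0]###0#   (P,0)→(Q,#,←)
state=Q head=-1 tape=_[1]####0#   (Q,1)→(Q,_,←)
state=Q head=-2 tape=[_]_####0#   (Q,_)→(R,_,→)
state=R head=-1 tape=_[_]####0#   (R,_)→(Q,#,←)
state=Q head=-2 tape=[_]#####0#   (Q,_)→(R,_,→)
state=R head=-1 tape=_[#]####0#   (R,#)→(P,1,→)
state=P head=0 tape=_1[#]###0#
No transition is defined for (P, #); M halts in state P.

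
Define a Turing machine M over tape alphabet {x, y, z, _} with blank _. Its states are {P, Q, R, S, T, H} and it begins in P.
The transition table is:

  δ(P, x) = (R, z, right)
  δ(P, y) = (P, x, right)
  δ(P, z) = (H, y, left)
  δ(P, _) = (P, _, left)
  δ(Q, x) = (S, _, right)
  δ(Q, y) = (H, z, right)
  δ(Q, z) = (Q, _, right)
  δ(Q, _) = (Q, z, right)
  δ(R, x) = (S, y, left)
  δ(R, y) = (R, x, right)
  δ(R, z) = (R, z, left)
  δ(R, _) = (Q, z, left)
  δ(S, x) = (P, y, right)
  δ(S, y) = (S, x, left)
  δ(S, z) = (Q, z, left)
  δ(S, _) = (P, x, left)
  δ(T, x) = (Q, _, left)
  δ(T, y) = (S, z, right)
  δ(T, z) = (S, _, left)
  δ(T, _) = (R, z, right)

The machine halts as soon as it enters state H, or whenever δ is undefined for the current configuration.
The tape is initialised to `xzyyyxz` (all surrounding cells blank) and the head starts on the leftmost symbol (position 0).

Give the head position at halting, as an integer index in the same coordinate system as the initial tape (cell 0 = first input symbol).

3

state=P head=0 tape=__[x]zyyyxz   (P,x)→(R,z,right)
state=R head=1 tape=__z[z]yyyxz   (R,z)→(R,z,left)
state=R head=0 tape=__[z]zyyyxz   (R,z)→(R,z,left)
state=R head=-1 tape=_[_]zzyyyxz   (R,_)→(Q,z,left)
state=Q head=-2 tape=[_]zzzyyyxz   (Q,_)→(Q,z,right)
state=Q head=-1 tape=z[z]zzyyyxz   (Q,z)→(Q,_,right)
state=Q head=0 tape=z_[z]zyyyxz   (Q,z)→(Q,_,right)
state=Q head=1 tape=z__[z]yyyxz   (Q,z)→(Q,_,right)
state=Q head=2 tape=z___[y]yyxz   (Q,y)→(H,z,right)
state=H head=3 tape=z___z[y]yxz
At halt the head is at cell 3.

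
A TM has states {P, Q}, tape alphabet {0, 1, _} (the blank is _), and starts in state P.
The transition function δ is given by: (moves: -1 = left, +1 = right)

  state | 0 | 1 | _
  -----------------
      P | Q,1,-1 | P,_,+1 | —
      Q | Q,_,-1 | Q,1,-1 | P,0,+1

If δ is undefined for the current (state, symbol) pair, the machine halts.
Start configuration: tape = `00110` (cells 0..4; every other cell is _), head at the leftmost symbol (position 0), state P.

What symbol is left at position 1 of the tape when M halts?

_

state=P head=0 tape=_[0]0110_   (P,0)→(Q,1,-1)
state=Q head=-1 tape=[_]10110_   (Q,_)→(P,0,+1)
state=P head=0 tape=0[1]0110_   (P,1)→(P,_,+1)
state=P head=1 tape=0_[0]110_   (P,0)→(Q,1,-1)
state=Q head=0 tape=0[_]1110_   (Q,_)→(P,0,+1)
state=P head=1 tape=00[1]110_   (P,1)→(P,_,+1)
state=P head=2 tape=00_[1]10_   (P,1)→(P,_,+1)
state=P head=3 tape=00__[1]0_   (P,1)→(P,_,+1)
state=P head=4 tape=00___[0]_   (P,0)→(Q,1,-1)
state=Q head=3 tape=00__[_]1_   (Q,_)→(P,0,+1)
state=P head=4 tape=00__0[1]_   (P,1)→(P,_,+1)
state=P head=5 tape=00__0_[_]
Cell 1 holds _ when M halts.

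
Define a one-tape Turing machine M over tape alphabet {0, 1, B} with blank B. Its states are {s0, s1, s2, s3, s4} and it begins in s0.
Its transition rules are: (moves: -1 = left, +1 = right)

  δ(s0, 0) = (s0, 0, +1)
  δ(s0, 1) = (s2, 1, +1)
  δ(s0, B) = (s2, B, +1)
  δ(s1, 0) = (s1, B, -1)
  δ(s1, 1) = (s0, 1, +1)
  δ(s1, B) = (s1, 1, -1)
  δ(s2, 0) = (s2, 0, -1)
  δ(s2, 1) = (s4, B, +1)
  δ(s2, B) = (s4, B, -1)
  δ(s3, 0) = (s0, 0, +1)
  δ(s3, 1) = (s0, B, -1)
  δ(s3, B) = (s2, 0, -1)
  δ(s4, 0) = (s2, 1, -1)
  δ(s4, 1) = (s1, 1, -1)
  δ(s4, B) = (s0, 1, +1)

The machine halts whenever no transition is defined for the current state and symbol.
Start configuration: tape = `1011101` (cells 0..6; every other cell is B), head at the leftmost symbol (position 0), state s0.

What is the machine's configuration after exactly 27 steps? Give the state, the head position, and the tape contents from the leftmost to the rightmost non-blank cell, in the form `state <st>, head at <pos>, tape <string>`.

state=s0 head=0 tape=B[1]011101   (s0,1)→(s2,1,+1)
state=s2 head=1 tape=B1[0]11101   (s2,0)→(s2,0,-1)
state=s2 head=0 tape=B[1]011101   (s2,1)→(s4,B,+1)
state=s4 head=1 tape=BB[0]11101   (s4,0)→(s2,1,-1)
state=s2 head=0 tape=B[B]111101   (s2,B)→(s4,B,-1)
state=s4 head=-1 tape=[B]B111101   (s4,B)→(s0,1,+1)
state=s0 head=0 tape=1[B]111101   (s0,B)→(s2,B,+1)
state=s2 head=1 tape=1B[1]11101   (s2,1)→(s4,B,+1)
state=s4 head=2 tape=1BB[1]1101   (s4,1)→(s1,1,-1)
state=s1 head=1 tape=1B[B]11101   (s1,B)→(s1,1,-1)
state=s1 head=0 tape=1[B]111101   (s1,B)→(s1,1,-1)
state=s1 head=-1 tape=[1]1111101   (s1,1)→(s0,1,+1)
state=s0 head=0 tape=1[1]111101   (s0,1)→(s2,1,+1)
state=s2 head=1 tape=11[1]11101   (s2,1)→(s4,B,+1)
state=s4 head=2 tape=11B[1]1101   (s4,1)→(s1,1,-1)
state=s1 head=1 tape=11[B]11101   (s1,B)→(s1,1,-1)
state=s1 head=0 tape=1[1]111101   (s1,1)→(s0,1,+1)
state=s0 head=1 tape=11[1]11101   (s0,1)→(s2,1,+1)
state=s2 head=2 tape=111[1]1101   (s2,1)→(s4,B,+1)
state=s4 head=3 tape=111B[1]101   (s4,1)→(s1,1,-1)
state=s1 head=2 tape=111[B]1101   (s1,B)→(s1,1,-1)
state=s1 head=1 tape=11[1]11101   (s1,1)→(s0,1,+1)
state=s0 head=2 tape=111[1]1101   (s0,1)→(s2,1,+1)
state=s2 head=3 tape=1111[1]101   (s2,1)→(s4,B,+1)
state=s4 head=4 tape=1111B[1]01   (s4,1)→(s1,1,-1)
state=s1 head=3 tape=1111[B]101   (s1,B)→(s1,1,-1)
state=s1 head=2 tape=111[1]1101   (s1,1)→(s0,1,+1)
state=s0 head=3 tape=1111[1]101
After 27 steps: state s0, head at 3, tape 11111101.

state s0, head at 3, tape 11111101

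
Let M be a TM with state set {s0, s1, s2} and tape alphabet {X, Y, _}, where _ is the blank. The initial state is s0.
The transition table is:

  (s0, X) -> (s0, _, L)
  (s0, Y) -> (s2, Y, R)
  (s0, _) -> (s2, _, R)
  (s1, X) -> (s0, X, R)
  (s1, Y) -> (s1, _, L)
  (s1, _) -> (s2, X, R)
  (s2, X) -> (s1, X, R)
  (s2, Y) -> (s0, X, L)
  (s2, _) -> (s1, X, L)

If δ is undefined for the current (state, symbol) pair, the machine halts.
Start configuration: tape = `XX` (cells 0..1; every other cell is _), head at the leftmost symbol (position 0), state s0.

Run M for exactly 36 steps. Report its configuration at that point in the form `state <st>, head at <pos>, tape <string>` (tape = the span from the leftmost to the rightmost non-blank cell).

state s2, head at 0, tape XXX

state=s0 head=0 tape=___[X]X____   (s0,X)→(s0,_,L)
state=s0 head=-1 tape=__[_]_X____   (s0,_)→(s2,_,R)
state=s2 head=0 tape=___[_]X____   (s2,_)→(s1,X,L)
state=s1 head=-1 tape=__[_]XX____   (s1,_)→(s2,X,R)
state=s2 head=0 tape=__X[X]X____   (s2,X)→(s1,X,R)
state=s1 head=1 tape=__XX[X]____   (s1,X)→(s0,X,R)
state=s0 head=2 tape=__XXX[_]___   (s0,_)→(s2,_,R)
state=s2 head=3 tape=__XXX_[_]__   (s2,_)→(s1,X,L)
state=s1 head=2 tape=__XXX[_]X__   (s1,_)→(s2,X,R)
state=s2 head=3 tape=__XXXX[X]__   (s2,X)→(s1,X,R)
state=s1 head=4 tape=__XXXXX[_]_   (s1,_)→(s2,X,R)
state=s2 head=5 tape=__XXXXXX[_]   (s2,_)→(s1,X,L)
state=s1 head=4 tape=__XXXXX[X]X   (s1,X)→(s0,X,R)
state=s0 head=5 tape=__XXXXXX[X]   (s0,X)→(s0,_,L)
state=s0 head=4 tape=__XXXXX[X]_   (s0,X)→(s0,_,L)
state=s0 head=3 tape=__XXXX[X]__   (s0,X)→(s0,_,L)
state=s0 head=2 tape=__XXX[X]___   (s0,X)→(s0,_,L)
state=s0 head=1 tape=__XX[X]____   (s0,X)→(s0,_,L)
state=s0 head=0 tape=__X[X]_____   (s0,X)→(s0,_,L)
state=s0 head=-1 tape=__[X]______   (s0,X)→(s0,_,L)
state=s0 head=-2 tape=_[_]_______   (s0,_)→(s2,_,R)
state=s2 head=-1 tape=__[_]______   (s2,_)→(s1,X,L)
state=s1 head=-2 tape=_[_]X______   (s1,_)→(s2,X,R)
state=s2 head=-1 tape=_X[X]______   (s2,X)→(s1,X,R)
state=s1 head=0 tape=_XX[_]_____   (s1,_)→(s2,X,R)
state=s2 head=1 tape=_XXX[_]____   (s2,_)→(s1,X,L)
state=s1 head=0 tape=_XX[X]X____   (s1,X)→(s0,X,R)
state=s0 head=1 tape=_XXX[X]____   (s0,X)→(s0,_,L)
state=s0 head=0 tape=_XX[X]_____   (s0,X)→(s0,_,L)
state=s0 head=-1 tape=_X[X]______   (s0,X)→(s0,_,L)
state=s0 head=-2 tape=_[X]_______   (s0,X)→(s0,_,L)
state=s0 head=-3 tape=[_]________   (s0,_)→(s2,_,R)
state=s2 head=-2 tape=_[_]_______   (s2,_)→(s1,X,L)
state=s1 head=-3 tape=[_]X_______   (s1,_)→(s2,X,R)
state=s2 head=-2 tape=X[X]_______   (s2,X)→(s1,X,R)
state=s1 head=-1 tape=XX[_]______   (s1,_)→(s2,X,R)
state=s2 head=0 tape=XXX[_]_____
After 36 steps: state s2, head at 0, tape XXX.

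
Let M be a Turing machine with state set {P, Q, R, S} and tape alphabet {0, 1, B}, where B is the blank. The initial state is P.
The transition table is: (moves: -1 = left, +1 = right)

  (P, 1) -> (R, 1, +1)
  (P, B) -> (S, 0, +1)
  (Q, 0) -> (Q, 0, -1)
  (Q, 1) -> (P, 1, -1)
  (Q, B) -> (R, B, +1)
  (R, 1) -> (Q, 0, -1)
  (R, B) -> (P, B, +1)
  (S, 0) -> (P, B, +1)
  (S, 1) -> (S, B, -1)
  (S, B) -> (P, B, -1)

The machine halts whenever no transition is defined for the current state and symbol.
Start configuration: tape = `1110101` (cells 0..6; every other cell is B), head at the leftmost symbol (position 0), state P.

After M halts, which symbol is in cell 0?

0

P | B[1]110101   read 1 → write 1, move +1, go to R
R | B1[1]10101   read 1 → write 0, move -1, go to Q
Q | B[1]010101   read 1 → write 1, move -1, go to P
P | [B]1010101   read B → write 0, move +1, go to S
S | 0[1]010101   read 1 → write B, move -1, go to S
S | [0]B010101   read 0 → write B, move +1, go to P
P | B[B]010101   read B → write 0, move +1, go to S
S | B0[0]10101   read 0 → write B, move +1, go to P
P | B0B[1]0101   read 1 → write 1, move +1, go to R
R | B0B1[0]101
Cell 0 holds 0 when M halts.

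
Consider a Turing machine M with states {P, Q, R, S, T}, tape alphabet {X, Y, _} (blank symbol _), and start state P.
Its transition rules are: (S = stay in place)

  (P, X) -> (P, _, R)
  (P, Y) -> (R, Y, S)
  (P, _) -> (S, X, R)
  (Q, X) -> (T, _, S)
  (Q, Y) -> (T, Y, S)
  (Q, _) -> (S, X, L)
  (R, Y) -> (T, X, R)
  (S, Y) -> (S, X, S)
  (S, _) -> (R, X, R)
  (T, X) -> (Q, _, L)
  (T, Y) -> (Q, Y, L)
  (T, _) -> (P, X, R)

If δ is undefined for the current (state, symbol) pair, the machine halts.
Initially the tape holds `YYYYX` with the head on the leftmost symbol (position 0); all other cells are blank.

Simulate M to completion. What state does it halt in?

R

P | [Y]YYYX__   read Y → write Y, move S, go to R
R | [Y]YYYX__   read Y → write X, move R, go to T
T | X[Y]YYX__   read Y → write Y, move L, go to Q
Q | [X]YYYX__   read X → write _, move S, go to T
T | [_]YYYX__   read _ → write X, move R, go to P
P | X[Y]YYX__   read Y → write Y, move S, go to R
R | X[Y]YYX__   read Y → write X, move R, go to T
T | XX[Y]YX__   read Y → write Y, move L, go to Q
Q | X[X]YYX__   read X → write _, move S, go to T
T | X[_]YYX__   read _ → write X, move R, go to P
P | XX[Y]YX__   read Y → write Y, move S, go to R
R | XX[Y]YX__   read Y → write X, move R, go to T
T | XXX[Y]X__   read Y → write Y, move L, go to Q
Q | XX[X]YX__   read X → write _, move S, go to T
T | XX[_]YX__   read _ → write X, move R, go to P
P | XXX[Y]X__   read Y → write Y, move S, go to R
R | XXX[Y]X__   read Y → write X, move R, go to T
T | XXXX[X]__   read X → write _, move L, go to Q
Q | XXX[X]___   read X → write _, move S, go to T
T | XXX[_]___   read _ → write X, move R, go to P
P | XXXX[_]__   read _ → write X, move R, go to S
S | XXXXX[_]_   read _ → write X, move R, go to R
R | XXXXXX[_]
No transition is defined for (R, _); M halts in state R.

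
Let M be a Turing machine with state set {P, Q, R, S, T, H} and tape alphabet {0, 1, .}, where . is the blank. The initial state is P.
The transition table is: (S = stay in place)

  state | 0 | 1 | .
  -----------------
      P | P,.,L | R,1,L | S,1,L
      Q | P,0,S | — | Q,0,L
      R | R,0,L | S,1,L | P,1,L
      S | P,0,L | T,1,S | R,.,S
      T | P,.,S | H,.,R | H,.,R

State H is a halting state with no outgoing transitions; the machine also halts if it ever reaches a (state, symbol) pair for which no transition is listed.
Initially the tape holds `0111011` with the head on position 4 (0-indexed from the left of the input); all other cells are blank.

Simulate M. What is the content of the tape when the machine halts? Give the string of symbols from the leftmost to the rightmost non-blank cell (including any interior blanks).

0.11.11

state=P head=4 tape=0111[0]11   (P,0)→(P,.,L)
state=P head=3 tape=011[1].11   (P,1)→(R,1,L)
state=R head=2 tape=01[1]1.11   (R,1)→(S,1,L)
state=S head=1 tape=0[1]11.11   (S,1)→(T,1,S)
state=T head=1 tape=0[1]11.11   (T,1)→(H,.,R)
state=H head=2 tape=0.[1]1.11
The non-blank tape span at halt is 0.11.11.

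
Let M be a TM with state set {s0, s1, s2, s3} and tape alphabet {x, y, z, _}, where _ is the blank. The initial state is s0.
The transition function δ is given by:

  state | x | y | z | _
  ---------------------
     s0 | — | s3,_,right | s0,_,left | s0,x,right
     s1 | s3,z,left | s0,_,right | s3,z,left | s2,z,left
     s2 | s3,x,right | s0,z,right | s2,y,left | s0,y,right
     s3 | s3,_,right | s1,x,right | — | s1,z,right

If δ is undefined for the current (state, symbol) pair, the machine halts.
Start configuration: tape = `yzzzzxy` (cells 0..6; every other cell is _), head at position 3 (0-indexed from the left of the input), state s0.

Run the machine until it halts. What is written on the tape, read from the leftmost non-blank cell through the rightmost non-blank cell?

state=s0 head=3 tape=yzz[z]zxy   (s0,z)→(s0,_,left)
state=s0 head=2 tape=yz[z]_zxy   (s0,z)→(s0,_,left)
state=s0 head=1 tape=y[z]__zxy   (s0,z)→(s0,_,left)
state=s0 head=0 tape=[y]___zxy   (s0,y)→(s3,_,right)
state=s3 head=1 tape=_[_]__zxy   (s3,_)→(s1,z,right)
state=s1 head=2 tape=_z[_]_zxy   (s1,_)→(s2,z,left)
state=s2 head=1 tape=_[z]z_zxy   (s2,z)→(s2,y,left)
state=s2 head=0 tape=[_]yz_zxy   (s2,_)→(s0,y,right)
state=s0 head=1 tape=y[y]z_zxy   (s0,y)→(s3,_,right)
state=s3 head=2 tape=y_[z]_zxy
The non-blank tape span at halt is y_z_zxy.

y_z_zxy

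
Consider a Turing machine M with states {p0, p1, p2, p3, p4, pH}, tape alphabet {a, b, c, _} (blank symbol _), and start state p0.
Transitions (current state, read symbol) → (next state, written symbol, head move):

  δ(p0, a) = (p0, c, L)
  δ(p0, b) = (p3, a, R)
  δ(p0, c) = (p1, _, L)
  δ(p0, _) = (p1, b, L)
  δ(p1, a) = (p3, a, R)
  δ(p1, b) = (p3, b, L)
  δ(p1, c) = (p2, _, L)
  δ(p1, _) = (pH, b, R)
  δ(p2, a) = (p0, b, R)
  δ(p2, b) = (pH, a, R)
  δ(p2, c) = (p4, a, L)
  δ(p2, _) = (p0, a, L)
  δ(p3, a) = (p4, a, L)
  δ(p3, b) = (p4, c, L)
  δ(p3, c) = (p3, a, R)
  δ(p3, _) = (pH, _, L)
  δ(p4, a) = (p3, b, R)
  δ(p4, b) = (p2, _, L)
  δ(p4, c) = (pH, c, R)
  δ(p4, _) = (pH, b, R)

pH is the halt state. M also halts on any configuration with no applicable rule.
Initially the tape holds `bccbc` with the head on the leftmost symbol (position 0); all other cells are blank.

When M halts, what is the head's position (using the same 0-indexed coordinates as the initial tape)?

4

state=p0 head=0 tape=[b]ccbc_   (p0,b)→(p3,a,R)
state=p3 head=1 tape=a[c]cbc_   (p3,c)→(p3,a,R)
state=p3 head=2 tape=aa[c]bc_   (p3,c)→(p3,a,R)
state=p3 head=3 tape=aaa[b]c_   (p3,b)→(p4,c,L)
state=p4 head=2 tape=aa[a]cc_   (p4,a)→(p3,b,R)
state=p3 head=3 tape=aab[c]c_   (p3,c)→(p3,a,R)
state=p3 head=4 tape=aaba[c]_   (p3,c)→(p3,a,R)
state=p3 head=5 tape=aabaa[_]   (p3,_)→(pH,_,L)
state=pH head=4 tape=aaba[a]_
At halt the head is at cell 4.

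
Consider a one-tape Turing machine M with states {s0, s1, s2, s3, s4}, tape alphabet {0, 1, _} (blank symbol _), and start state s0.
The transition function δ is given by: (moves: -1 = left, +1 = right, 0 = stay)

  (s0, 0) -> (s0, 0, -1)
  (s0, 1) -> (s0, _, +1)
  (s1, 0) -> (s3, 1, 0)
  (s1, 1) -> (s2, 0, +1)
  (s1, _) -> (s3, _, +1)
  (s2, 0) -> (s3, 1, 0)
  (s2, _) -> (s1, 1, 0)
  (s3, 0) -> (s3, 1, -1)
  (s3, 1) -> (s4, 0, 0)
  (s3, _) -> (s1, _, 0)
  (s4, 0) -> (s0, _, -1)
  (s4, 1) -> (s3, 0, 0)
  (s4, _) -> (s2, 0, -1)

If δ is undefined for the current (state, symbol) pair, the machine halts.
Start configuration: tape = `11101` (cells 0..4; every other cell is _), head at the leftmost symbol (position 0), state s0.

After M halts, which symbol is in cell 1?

_

s0 | [1]1101   read 1 → write _, move +1, go to s0
s0 | _[1]101   read 1 → write _, move +1, go to s0
s0 | __[1]01   read 1 → write _, move +1, go to s0
s0 | ___[0]1   read 0 → write 0, move -1, go to s0
s0 | __[_]01
Cell 1 holds _ when M halts.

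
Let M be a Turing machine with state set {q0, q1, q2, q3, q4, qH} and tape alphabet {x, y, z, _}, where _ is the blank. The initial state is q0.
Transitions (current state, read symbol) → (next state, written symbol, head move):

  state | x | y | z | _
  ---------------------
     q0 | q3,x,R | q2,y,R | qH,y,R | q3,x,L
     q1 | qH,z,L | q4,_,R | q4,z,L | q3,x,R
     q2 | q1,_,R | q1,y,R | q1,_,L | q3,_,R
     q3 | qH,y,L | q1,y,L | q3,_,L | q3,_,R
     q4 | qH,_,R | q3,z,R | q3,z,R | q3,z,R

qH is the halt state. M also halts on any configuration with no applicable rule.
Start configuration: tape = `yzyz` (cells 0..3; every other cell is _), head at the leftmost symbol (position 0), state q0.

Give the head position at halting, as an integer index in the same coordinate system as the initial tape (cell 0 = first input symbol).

0

state=q0 head=0 tape=_[y]zyz   (q0,y)→(q2,y,R)
state=q2 head=1 tape=_y[z]yz   (q2,z)→(q1,_,L)
state=q1 head=0 tape=_[y]_yz   (q1,y)→(q4,_,R)
state=q4 head=1 tape=__[_]yz   (q4,_)→(q3,z,R)
state=q3 head=2 tape=__z[y]z   (q3,y)→(q1,y,L)
state=q1 head=1 tape=__[z]yz   (q1,z)→(q4,z,L)
state=q4 head=0 tape=_[_]zyz   (q4,_)→(q3,z,R)
state=q3 head=1 tape=_z[z]yz   (q3,z)→(q3,_,L)
state=q3 head=0 tape=_[z]_yz   (q3,z)→(q3,_,L)
state=q3 head=-1 tape=[_]__yz   (q3,_)→(q3,_,R)
state=q3 head=0 tape=_[_]_yz   (q3,_)→(q3,_,R)
state=q3 head=1 tape=__[_]yz   (q3,_)→(q3,_,R)
state=q3 head=2 tape=___[y]z   (q3,y)→(q1,y,L)
state=q1 head=1 tape=__[_]yz   (q1,_)→(q3,x,R)
state=q3 head=2 tape=__x[y]z   (q3,y)→(q1,y,L)
state=q1 head=1 tape=__[x]yz   (q1,x)→(qH,z,L)
state=qH head=0 tape=_[_]zyz
At halt the head is at cell 0.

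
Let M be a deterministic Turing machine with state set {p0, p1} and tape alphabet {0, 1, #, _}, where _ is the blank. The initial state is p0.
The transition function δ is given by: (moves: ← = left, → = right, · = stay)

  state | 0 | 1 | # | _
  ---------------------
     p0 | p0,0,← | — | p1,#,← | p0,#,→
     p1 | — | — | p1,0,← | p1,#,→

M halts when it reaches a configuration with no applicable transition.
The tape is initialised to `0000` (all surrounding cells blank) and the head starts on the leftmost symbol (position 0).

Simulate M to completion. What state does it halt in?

p0 | ___[0]000   read 0 → write 0, move ←, go to p0
p0 | __[_]0000   read _ → write #, move →, go to p0
p0 | __#[0]000   read 0 → write 0, move ←, go to p0
p0 | __[#]0000   read # → write #, move ←, go to p1
p1 | _[_]#0000   read _ → write #, move →, go to p1
p1 | _#[#]0000   read # → write 0, move ←, go to p1
p1 | _[#]00000   read # → write 0, move ←, go to p1
p1 | [_]000000   read _ → write #, move →, go to p1
p1 | #[0]00000
No transition is defined for (p1, 0); M halts in state p1.

p1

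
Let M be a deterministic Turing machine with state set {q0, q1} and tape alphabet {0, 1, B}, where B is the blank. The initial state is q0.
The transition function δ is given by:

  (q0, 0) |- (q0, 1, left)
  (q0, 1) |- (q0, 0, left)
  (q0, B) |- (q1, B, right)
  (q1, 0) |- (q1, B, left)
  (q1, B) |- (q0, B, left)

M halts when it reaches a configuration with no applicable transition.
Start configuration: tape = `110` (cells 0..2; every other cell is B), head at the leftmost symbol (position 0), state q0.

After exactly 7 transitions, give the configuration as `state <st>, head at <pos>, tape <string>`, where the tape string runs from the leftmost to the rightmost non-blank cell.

state=q0 head=0 tape=BB[1]10   (q0,1)→(q0,0,left)
state=q0 head=-1 tape=B[B]010   (q0,B)→(q1,B,right)
state=q1 head=0 tape=BB[0]10   (q1,0)→(q1,B,left)
state=q1 head=-1 tape=B[B]B10   (q1,B)→(q0,B,left)
state=q0 head=-2 tape=[B]BB10   (q0,B)→(q1,B,right)
state=q1 head=-1 tape=B[B]B10   (q1,B)→(q0,B,left)
state=q0 head=-2 tape=[B]BB10   (q0,B)→(q1,B,right)
state=q1 head=-1 tape=B[B]B10
After 7 steps: state q1, head at -1, tape 10.

state q1, head at -1, tape 10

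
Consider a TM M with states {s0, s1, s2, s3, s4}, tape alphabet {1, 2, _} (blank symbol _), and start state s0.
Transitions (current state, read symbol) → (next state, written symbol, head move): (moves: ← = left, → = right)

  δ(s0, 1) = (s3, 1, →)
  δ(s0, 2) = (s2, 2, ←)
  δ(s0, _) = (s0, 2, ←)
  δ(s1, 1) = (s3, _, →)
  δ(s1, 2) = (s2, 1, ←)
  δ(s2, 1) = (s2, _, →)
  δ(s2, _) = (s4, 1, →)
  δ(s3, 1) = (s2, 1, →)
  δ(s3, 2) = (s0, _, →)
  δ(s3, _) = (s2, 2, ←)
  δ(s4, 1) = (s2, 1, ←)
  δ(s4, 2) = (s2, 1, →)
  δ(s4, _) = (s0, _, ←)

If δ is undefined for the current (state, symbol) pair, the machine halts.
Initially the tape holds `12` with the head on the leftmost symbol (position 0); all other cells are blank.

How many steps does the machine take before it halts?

state=s0 head=0 tape=[1]2___   (s0,1)→(s3,1,→)
state=s3 head=1 tape=1[2]___   (s3,2)→(s0,_,→)
state=s0 head=2 tape=1_[_]__   (s0,_)→(s0,2,←)
state=s0 head=1 tape=1[_]2__   (s0,_)→(s0,2,←)
state=s0 head=0 tape=[1]22__   (s0,1)→(s3,1,→)
state=s3 head=1 tape=1[2]2__   (s3,2)→(s0,_,→)
state=s0 head=2 tape=1_[2]__   (s0,2)→(s2,2,←)
state=s2 head=1 tape=1[_]2__   (s2,_)→(s4,1,→)
state=s4 head=2 tape=11[2]__   (s4,2)→(s2,1,→)
state=s2 head=3 tape=111[_]_   (s2,_)→(s4,1,→)
state=s4 head=4 tape=1111[_]   (s4,_)→(s0,_,←)
state=s0 head=3 tape=111[1]_   (s0,1)→(s3,1,→)
state=s3 head=4 tape=1111[_]   (s3,_)→(s2,2,←)
state=s2 head=3 tape=111[1]2   (s2,1)→(s2,_,→)
state=s2 head=4 tape=111_[2]
M halts after 14 transitions.

14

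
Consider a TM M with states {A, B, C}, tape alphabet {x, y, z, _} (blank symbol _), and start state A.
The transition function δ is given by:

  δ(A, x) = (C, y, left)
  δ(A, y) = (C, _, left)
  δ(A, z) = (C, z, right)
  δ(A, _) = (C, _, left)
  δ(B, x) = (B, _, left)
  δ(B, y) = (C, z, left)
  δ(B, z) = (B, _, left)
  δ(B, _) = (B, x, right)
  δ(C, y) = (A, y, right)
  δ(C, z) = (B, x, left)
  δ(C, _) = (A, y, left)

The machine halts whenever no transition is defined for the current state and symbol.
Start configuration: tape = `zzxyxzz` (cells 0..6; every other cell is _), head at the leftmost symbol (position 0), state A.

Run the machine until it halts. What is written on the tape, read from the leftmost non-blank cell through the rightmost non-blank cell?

state=A head=0 tape=___[z]zxyxzz   (A,z)→(C,z,right)
state=C head=1 tape=___z[z]xyxzz   (C,z)→(B,x,left)
state=B head=0 tape=___[z]xxyxzz   (B,z)→(B,_,left)
state=B head=-1 tape=__[_]_xxyxzz   (B,_)→(B,x,right)
state=B head=0 tape=__x[_]xxyxzz   (B,_)→(B,x,right)
state=B head=1 tape=__xx[x]xyxzz   (B,x)→(B,_,left)
state=B head=0 tape=__x[x]_xyxzz   (B,x)→(B,_,left)
state=B head=-1 tape=__[x]__xyxzz   (B,x)→(B,_,left)
state=B head=-2 tape=_[_]___xyxzz   (B,_)→(B,x,right)
state=B head=-1 tape=_x[_]__xyxzz   (B,_)→(B,x,right)
state=B head=0 tape=_xx[_]_xyxzz   (B,_)→(B,x,right)
state=B head=1 tape=_xxx[_]xyxzz   (B,_)→(B,x,right)
state=B head=2 tape=_xxxx[x]yxzz   (B,x)→(B,_,left)
state=B head=1 tape=_xxx[x]_yxzz   (B,x)→(B,_,left)
state=B head=0 tape=_xx[x]__yxzz   (B,x)→(B,_,left)
state=B head=-1 tape=_x[x]___yxzz   (B,x)→(B,_,left)
state=B head=-2 tape=_[x]____yxzz   (B,x)→(B,_,left)
state=B head=-3 tape=[_]_____yxzz   (B,_)→(B,x,right)
state=B head=-2 tape=x[_]____yxzz   (B,_)→(B,x,right)
state=B head=-1 tape=xx[_]___yxzz   (B,_)→(B,x,right)
state=B head=0 tape=xxx[_]__yxzz   (B,_)→(B,x,right)
state=B head=1 tape=xxxx[_]_yxzz   (B,_)→(B,x,right)
state=B head=2 tape=xxxxx[_]yxzz   (B,_)→(B,x,right)
state=B head=3 tape=xxxxxx[y]xzz   (B,y)→(C,z,left)
state=C head=2 tape=xxxxx[x]zxzz
The non-blank tape span at halt is xxxxxxzxzz.

xxxxxxzxzz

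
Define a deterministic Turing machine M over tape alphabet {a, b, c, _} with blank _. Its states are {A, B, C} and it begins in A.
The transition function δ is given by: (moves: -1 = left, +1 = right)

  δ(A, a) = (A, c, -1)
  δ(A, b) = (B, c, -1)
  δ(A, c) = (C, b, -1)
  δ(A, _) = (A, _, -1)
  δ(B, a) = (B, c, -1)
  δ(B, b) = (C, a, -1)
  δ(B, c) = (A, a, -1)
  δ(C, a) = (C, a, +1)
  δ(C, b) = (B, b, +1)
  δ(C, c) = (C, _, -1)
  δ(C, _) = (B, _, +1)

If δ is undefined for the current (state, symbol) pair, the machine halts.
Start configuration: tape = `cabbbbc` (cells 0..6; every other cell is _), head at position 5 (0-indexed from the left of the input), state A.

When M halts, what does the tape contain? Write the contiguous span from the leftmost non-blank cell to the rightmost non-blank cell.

state=A head=5 tape=_cabbb[b]c   (A,b)→(B,c,-1)
state=B head=4 tape=_cabb[b]cc   (B,b)→(C,a,-1)
state=C head=3 tape=_cab[b]acc   (C,b)→(B,b,+1)
state=B head=4 tape=_cabb[a]cc   (B,a)→(B,c,-1)
state=B head=3 tape=_cab[b]ccc   (B,b)→(C,a,-1)
state=C head=2 tape=_ca[b]accc   (C,b)→(B,b,+1)
state=B head=3 tape=_cab[a]ccc   (B,a)→(B,c,-1)
state=B head=2 tape=_ca[b]cccc   (B,b)→(C,a,-1)
state=C head=1 tape=_c[a]acccc   (C,a)→(C,a,+1)
state=C head=2 tape=_ca[a]cccc   (C,a)→(C,a,+1)
state=C head=3 tape=_caa[c]ccc   (C,c)→(C,_,-1)
state=C head=2 tape=_ca[a]_ccc   (C,a)→(C,a,+1)
state=C head=3 tape=_caa[_]ccc   (C,_)→(B,_,+1)
state=B head=4 tape=_caa_[c]cc   (B,c)→(A,a,-1)
state=A head=3 tape=_caa[_]acc   (A,_)→(A,_,-1)
state=A head=2 tape=_ca[a]_acc   (A,a)→(A,c,-1)
state=A head=1 tape=_c[a]c_acc   (A,a)→(A,c,-1)
state=A head=0 tape=_[c]cc_acc   (A,c)→(C,b,-1)
state=C head=-1 tape=[_]bcc_acc   (C,_)→(B,_,+1)
state=B head=0 tape=_[b]cc_acc   (B,b)→(C,a,-1)
state=C head=-1 tape=[_]acc_acc   (C,_)→(B,_,+1)
state=B head=0 tape=_[a]cc_acc   (B,a)→(B,c,-1)
state=B head=-1 tape=[_]ccc_acc
The non-blank tape span at halt is ccc_acc.

ccc_acc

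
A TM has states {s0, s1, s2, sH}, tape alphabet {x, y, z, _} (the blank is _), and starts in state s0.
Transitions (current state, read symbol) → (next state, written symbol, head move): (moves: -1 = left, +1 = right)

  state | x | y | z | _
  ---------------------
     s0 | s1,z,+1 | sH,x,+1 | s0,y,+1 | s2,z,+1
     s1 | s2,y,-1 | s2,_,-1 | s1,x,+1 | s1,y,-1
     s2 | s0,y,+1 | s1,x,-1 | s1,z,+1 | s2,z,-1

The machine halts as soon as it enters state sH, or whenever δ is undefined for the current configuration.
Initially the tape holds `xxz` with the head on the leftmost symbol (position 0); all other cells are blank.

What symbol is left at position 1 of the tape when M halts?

z

s0 | [x]xz____   read x → write z, move +1, go to s1
s1 | z[x]z____   read x → write y, move -1, go to s2
s2 | [z]yz____   read z → write z, move +1, go to s1
s1 | z[y]z____   read y → write _, move -1, go to s2
s2 | [z]_z____   read z → write z, move +1, go to s1
s1 | z[_]z____   read _ → write y, move -1, go to s1
s1 | [z]yz____   read z → write x, move +1, go to s1
s1 | x[y]z____   read y → write _, move -1, go to s2
s2 | [x]_z____   read x → write y, move +1, go to s0
s0 | y[_]z____   read _ → write z, move +1, go to s2
s2 | yz[z]____   read z → write z, move +1, go to s1
s1 | yzz[_]___   read _ → write y, move -1, go to s1
s1 | yz[z]y___   read z → write x, move +1, go to s1
s1 | yzx[y]___   read y → write _, move -1, go to s2
s2 | yz[x]____   read x → write y, move +1, go to s0
s0 | yzy[_]___   read _ → write z, move +1, go to s2
s2 | yzyz[_]__   read _ → write z, move -1, go to s2
s2 | yzy[z]z__   read z → write z, move +1, go to s1
s1 | yzyz[z]__   read z → write x, move +1, go to s1
s1 | yzyzx[_]_   read _ → write y, move -1, go to s1
s1 | yzyz[x]y_   read x → write y, move -1, go to s2
s2 | yzy[z]yy_   read z → write z, move +1, go to s1
s1 | yzyz[y]y_   read y → write _, move -1, go to s2
s2 | yzy[z]_y_   read z → write z, move +1, go to s1
s1 | yzyz[_]y_   read _ → write y, move -1, go to s1
s1 | yzy[z]yy_   read z → write x, move +1, go to s1
s1 | yzyx[y]y_   read y → write _, move -1, go to s2
s2 | yzy[x]_y_   read x → write y, move +1, go to s0
s0 | yzyy[_]y_   read _ → write z, move +1, go to s2
s2 | yzyyz[y]_   read y → write x, move -1, go to s1
s1 | yzyy[z]x_   read z → write x, move +1, go to s1
s1 | yzyyx[x]_   read x → write y, move -1, go to s2
s2 | yzyy[x]y_   read x → write y, move +1, go to s0
s0 | yzyyy[y]_   read y → write x, move +1, go to sH
sH | yzyyyx[_]
Cell 1 holds z when M halts.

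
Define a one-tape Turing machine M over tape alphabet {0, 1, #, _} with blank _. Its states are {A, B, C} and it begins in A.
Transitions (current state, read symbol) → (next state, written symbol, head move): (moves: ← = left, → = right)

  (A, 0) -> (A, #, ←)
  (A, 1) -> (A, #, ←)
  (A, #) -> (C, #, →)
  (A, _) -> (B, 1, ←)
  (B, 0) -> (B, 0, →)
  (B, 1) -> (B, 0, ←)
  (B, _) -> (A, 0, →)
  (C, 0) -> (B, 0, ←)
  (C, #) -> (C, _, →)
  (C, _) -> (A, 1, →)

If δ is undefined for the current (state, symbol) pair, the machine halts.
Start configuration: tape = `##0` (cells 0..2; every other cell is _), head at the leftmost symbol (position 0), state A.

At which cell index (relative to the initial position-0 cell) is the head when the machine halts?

0

A | [#]#0__   read # → write #, move →, go to C
C | #[#]0__   read # → write _, move →, go to C
C | #_[0]__   read 0 → write 0, move ←, go to B
B | #[_]0__   read _ → write 0, move →, go to A
A | #0[0]__   read 0 → write #, move ←, go to A
A | #[0]#__   read 0 → write #, move ←, go to A
A | [#]##__   read # → write #, move →, go to C
C | #[#]#__   read # → write _, move →, go to C
C | #_[#]__   read # → write _, move →, go to C
C | #__[_]_   read _ → write 1, move →, go to A
A | #__1[_]   read _ → write 1, move ←, go to B
B | #__[1]1   read 1 → write 0, move ←, go to B
B | #_[_]01   read _ → write 0, move →, go to A
A | #_0[0]1   read 0 → write #, move ←, go to A
A | #_[0]#1   read 0 → write #, move ←, go to A
A | #[_]##1   read _ → write 1, move ←, go to B
B | [#]1##1
At halt the head is at cell 0.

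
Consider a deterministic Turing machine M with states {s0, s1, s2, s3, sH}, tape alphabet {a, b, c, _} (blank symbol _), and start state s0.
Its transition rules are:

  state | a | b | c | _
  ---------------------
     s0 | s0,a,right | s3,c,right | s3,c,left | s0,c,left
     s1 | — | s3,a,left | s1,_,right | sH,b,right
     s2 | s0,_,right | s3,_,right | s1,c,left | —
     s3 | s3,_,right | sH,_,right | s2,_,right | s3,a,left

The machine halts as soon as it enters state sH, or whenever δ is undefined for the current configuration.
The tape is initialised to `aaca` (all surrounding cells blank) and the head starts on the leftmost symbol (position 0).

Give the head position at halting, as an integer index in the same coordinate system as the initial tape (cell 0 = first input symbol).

state=s0 head=0 tape=[a]aca_   (s0,a)→(s0,a,right)
state=s0 head=1 tape=a[a]ca_   (s0,a)→(s0,a,right)
state=s0 head=2 tape=aa[c]a_   (s0,c)→(s3,c,left)
state=s3 head=1 tape=a[a]ca_   (s3,a)→(s3,_,right)
state=s3 head=2 tape=a_[c]a_   (s3,c)→(s2,_,right)
state=s2 head=3 tape=a__[a]_   (s2,a)→(s0,_,right)
state=s0 head=4 tape=a___[_]   (s0,_)→(s0,c,left)
state=s0 head=3 tape=a__[_]c   (s0,_)→(s0,c,left)
state=s0 head=2 tape=a_[_]cc   (s0,_)→(s0,c,left)
state=s0 head=1 tape=a[_]ccc   (s0,_)→(s0,c,left)
state=s0 head=0 tape=[a]cccc   (s0,a)→(s0,a,right)
state=s0 head=1 tape=a[c]ccc   (s0,c)→(s3,c,left)
state=s3 head=0 tape=[a]cccc   (s3,a)→(s3,_,right)
state=s3 head=1 tape=_[c]ccc   (s3,c)→(s2,_,right)
state=s2 head=2 tape=__[c]cc   (s2,c)→(s1,c,left)
state=s1 head=1 tape=_[_]ccc   (s1,_)→(sH,b,right)
state=sH head=2 tape=_b[c]cc
At halt the head is at cell 2.

2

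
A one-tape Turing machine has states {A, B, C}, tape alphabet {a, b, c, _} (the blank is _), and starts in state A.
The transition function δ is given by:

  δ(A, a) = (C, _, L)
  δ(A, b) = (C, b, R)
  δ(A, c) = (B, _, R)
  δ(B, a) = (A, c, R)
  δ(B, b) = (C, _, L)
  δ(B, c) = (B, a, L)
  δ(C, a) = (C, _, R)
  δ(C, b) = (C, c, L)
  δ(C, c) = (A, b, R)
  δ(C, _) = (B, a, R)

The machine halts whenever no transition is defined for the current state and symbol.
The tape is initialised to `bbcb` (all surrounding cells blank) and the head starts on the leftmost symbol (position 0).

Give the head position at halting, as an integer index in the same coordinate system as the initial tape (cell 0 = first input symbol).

state=A head=0 tape=_[b]bcb   (A,b)→(C,b,R)
state=C head=1 tape=_b[b]cb   (C,b)→(C,c,L)
state=C head=0 tape=_[b]ccb   (C,b)→(C,c,L)
state=C head=-1 tape=[_]cccb   (C,_)→(B,a,R)
state=B head=0 tape=a[c]ccb   (B,c)→(B,a,L)
state=B head=-1 tape=[a]accb   (B,a)→(A,c,R)
state=A head=0 tape=c[a]ccb   (A,a)→(C,_,L)
state=C head=-1 tape=[c]_ccb   (C,c)→(A,b,R)
state=A head=0 tape=b[_]ccb
At halt the head is at cell 0.

0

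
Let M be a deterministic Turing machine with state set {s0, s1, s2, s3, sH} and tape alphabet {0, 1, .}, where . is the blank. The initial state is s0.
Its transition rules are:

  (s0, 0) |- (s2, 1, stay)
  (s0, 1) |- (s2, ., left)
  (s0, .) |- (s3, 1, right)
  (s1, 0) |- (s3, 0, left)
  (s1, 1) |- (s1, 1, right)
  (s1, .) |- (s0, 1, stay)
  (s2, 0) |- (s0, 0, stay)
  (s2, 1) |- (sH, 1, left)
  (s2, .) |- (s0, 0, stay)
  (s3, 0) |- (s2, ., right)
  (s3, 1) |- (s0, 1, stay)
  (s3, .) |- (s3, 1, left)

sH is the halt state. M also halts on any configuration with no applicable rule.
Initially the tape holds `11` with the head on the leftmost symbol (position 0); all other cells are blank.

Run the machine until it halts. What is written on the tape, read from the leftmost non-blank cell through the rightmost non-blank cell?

1.1

state=s0 head=0 tape=..[1]1   (s0,1)→(s2,.,left)
state=s2 head=-1 tape=.[.].1   (s2,.)→(s0,0,stay)
state=s0 head=-1 tape=.[0].1   (s0,0)→(s2,1,stay)
state=s2 head=-1 tape=.[1].1   (s2,1)→(sH,1,left)
state=sH head=-2 tape=[.]1.1
The non-blank tape span at halt is 1.1.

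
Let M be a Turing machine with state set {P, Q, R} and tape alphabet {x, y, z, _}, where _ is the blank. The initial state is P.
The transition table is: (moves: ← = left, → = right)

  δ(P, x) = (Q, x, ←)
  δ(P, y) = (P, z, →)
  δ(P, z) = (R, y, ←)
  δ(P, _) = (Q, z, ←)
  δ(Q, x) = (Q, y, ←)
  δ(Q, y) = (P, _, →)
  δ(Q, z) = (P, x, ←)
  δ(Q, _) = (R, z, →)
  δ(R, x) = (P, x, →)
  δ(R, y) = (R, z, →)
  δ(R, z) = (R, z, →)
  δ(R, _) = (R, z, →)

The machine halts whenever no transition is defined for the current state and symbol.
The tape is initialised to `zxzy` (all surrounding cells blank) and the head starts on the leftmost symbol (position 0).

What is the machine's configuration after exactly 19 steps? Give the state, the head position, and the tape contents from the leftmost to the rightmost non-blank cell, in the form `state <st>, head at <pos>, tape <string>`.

state R, head at -1, tape zyxxxxz

P | __[z]xzy_   read z → write y, move ←, go to R
R | _[_]yxzy_   read _ → write z, move →, go to R
R | _z[y]xzy_   read y → write z, move →, go to R
R | _zz[x]zy_   read x → write x, move →, go to P
P | _zzx[z]y_   read z → write y, move ←, go to R
R | _zz[x]yy_   read x → write x, move →, go to P
P | _zzx[y]y_   read y → write z, move →, go to P
P | _zzxz[y]_   read y → write z, move →, go to P
P | _zzxzz[_]   read _ → write z, move ←, go to Q
Q | _zzxz[z]z   read z → write x, move ←, go to P
P | _zzx[z]xz   read z → write y, move ←, go to R
R | _zz[x]yxz   read x → write x, move →, go to P
P | _zzx[y]xz   read y → write z, move →, go to P
P | _zzxz[x]z   read x → write x, move ←, go to Q
Q | _zzx[z]xz   read z → write x, move ←, go to P
P | _zz[x]xxz   read x → write x, move ←, go to Q
Q | _z[z]xxxz   read z → write x, move ←, go to P
P | _[z]xxxxz   read z → write y, move ←, go to R
R | [_]yxxxxz   read _ → write z, move →, go to R
R | z[y]xxxxz
After 19 steps: state R, head at -1, tape zyxxxxz.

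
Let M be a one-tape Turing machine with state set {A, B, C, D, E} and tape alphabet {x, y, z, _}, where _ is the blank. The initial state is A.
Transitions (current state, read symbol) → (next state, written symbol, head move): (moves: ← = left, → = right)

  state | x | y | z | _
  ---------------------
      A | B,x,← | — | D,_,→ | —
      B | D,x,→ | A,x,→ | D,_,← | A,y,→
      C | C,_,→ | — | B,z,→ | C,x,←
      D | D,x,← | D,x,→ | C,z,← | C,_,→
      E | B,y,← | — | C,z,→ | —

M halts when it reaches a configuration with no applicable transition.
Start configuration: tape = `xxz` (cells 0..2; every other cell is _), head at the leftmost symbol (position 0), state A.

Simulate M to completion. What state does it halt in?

A

state=A head=0 tape=__[x]xz__   (A,x)→(B,x,←)
state=B head=-1 tape=_[_]xxz__   (B,_)→(A,y,→)
state=A head=0 tape=_y[x]xz__   (A,x)→(B,x,←)
state=B head=-1 tape=_[y]xxz__   (B,y)→(A,x,→)
state=A head=0 tape=_x[x]xz__   (A,x)→(B,x,←)
state=B head=-1 tape=_[x]xxz__   (B,x)→(D,x,→)
state=D head=0 tape=_x[x]xz__   (D,x)→(D,x,←)
state=D head=-1 tape=_[x]xxz__   (D,x)→(D,x,←)
state=D head=-2 tape=[_]xxxz__   (D,_)→(C,_,→)
state=C head=-1 tape=_[x]xxz__   (C,x)→(C,_,→)
state=C head=0 tape=__[x]xz__   (C,x)→(C,_,→)
state=C head=1 tape=___[x]z__   (C,x)→(C,_,→)
state=C head=2 tape=____[z]__   (C,z)→(B,z,→)
state=B head=3 tape=____z[_]_   (B,_)→(A,y,→)
state=A head=4 tape=____zy[_]
No transition is defined for (A, _); M halts in state A.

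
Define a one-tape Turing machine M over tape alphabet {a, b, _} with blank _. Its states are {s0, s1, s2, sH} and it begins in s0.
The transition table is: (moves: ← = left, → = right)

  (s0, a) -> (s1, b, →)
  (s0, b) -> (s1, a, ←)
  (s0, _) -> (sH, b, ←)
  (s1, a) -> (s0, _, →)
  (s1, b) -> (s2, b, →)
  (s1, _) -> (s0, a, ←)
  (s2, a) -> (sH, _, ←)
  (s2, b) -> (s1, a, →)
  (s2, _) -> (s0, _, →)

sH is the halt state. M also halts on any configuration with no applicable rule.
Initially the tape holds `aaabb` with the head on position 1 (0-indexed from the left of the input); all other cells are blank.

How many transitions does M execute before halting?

12

state=s0 head=1 tape=a[a]abb__   (s0,a)→(s1,b,→)
state=s1 head=2 tape=ab[a]bb__   (s1,a)→(s0,_,→)
state=s0 head=3 tape=ab_[b]b__   (s0,b)→(s1,a,←)
state=s1 head=2 tape=ab[_]ab__   (s1,_)→(s0,a,←)
state=s0 head=1 tape=a[b]aab__   (s0,b)→(s1,a,←)
state=s1 head=0 tape=[a]aaab__   (s1,a)→(s0,_,→)
state=s0 head=1 tape=_[a]aab__   (s0,a)→(s1,b,→)
state=s1 head=2 tape=_b[a]ab__   (s1,a)→(s0,_,→)
state=s0 head=3 tape=_b_[a]b__   (s0,a)→(s1,b,→)
state=s1 head=4 tape=_b_b[b]__   (s1,b)→(s2,b,→)
state=s2 head=5 tape=_b_bb[_]_   (s2,_)→(s0,_,→)
state=s0 head=6 tape=_b_bb_[_]   (s0,_)→(sH,b,←)
state=sH head=5 tape=_b_bb[_]b
M halts after 12 transitions.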